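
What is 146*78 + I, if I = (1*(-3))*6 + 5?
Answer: 11375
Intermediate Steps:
I = -13 (I = -3*6 + 5 = -18 + 5 = -13)
146*78 + I = 146*78 - 13 = 11388 - 13 = 11375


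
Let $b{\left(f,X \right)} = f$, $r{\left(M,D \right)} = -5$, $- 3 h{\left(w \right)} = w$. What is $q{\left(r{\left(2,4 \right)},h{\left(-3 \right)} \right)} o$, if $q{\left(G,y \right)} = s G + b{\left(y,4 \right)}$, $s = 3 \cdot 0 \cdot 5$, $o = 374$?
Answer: $374$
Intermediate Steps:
$h{\left(w \right)} = - \frac{w}{3}$
$s = 0$ ($s = 0 \cdot 5 = 0$)
$q{\left(G,y \right)} = y$ ($q{\left(G,y \right)} = 0 G + y = 0 + y = y$)
$q{\left(r{\left(2,4 \right)},h{\left(-3 \right)} \right)} o = \left(- \frac{1}{3}\right) \left(-3\right) 374 = 1 \cdot 374 = 374$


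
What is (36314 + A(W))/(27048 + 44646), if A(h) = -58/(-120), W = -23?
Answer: 311267/614520 ≈ 0.50652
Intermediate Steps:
A(h) = 29/60 (A(h) = -58*(-1/120) = 29/60)
(36314 + A(W))/(27048 + 44646) = (36314 + 29/60)/(27048 + 44646) = (2178869/60)/71694 = (2178869/60)*(1/71694) = 311267/614520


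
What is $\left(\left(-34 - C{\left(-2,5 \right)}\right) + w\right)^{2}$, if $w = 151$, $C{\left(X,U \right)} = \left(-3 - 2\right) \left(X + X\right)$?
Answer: $9409$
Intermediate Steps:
$C{\left(X,U \right)} = - 10 X$ ($C{\left(X,U \right)} = - 5 \cdot 2 X = - 10 X$)
$\left(\left(-34 - C{\left(-2,5 \right)}\right) + w\right)^{2} = \left(\left(-34 - \left(-10\right) \left(-2\right)\right) + 151\right)^{2} = \left(\left(-34 - 20\right) + 151\right)^{2} = \left(-54 + 151\right)^{2} = 97^{2} = 9409$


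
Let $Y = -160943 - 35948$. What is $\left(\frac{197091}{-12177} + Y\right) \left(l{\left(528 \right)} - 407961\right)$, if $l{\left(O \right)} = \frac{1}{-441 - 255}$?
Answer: $\frac{37823111620348327}{470844} \approx 8.033 \cdot 10^{10}$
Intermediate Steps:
$l{\left(O \right)} = - \frac{1}{696}$ ($l{\left(O \right)} = \frac{1}{-696} = - \frac{1}{696}$)
$Y = -196891$ ($Y = -160943 - 35948 = -196891$)
$\left(\frac{197091}{-12177} + Y\right) \left(l{\left(528 \right)} - 407961\right) = \left(\frac{197091}{-12177} - 196891\right) \left(- \frac{1}{696} - 407961\right) = \left(197091 \left(- \frac{1}{12177}\right) - 196891\right) \left(- \frac{283940857}{696}\right) = \left(- \frac{21899}{1353} - 196891\right) \left(- \frac{283940857}{696}\right) = \left(- \frac{266415422}{1353}\right) \left(- \frac{283940857}{696}\right) = \frac{37823111620348327}{470844}$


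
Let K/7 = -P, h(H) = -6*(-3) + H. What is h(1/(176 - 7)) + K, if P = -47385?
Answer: 56059498/169 ≈ 3.3171e+5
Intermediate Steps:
h(H) = 18 + H
K = 331695 (K = 7*(-1*(-47385)) = 7*47385 = 331695)
h(1/(176 - 7)) + K = (18 + 1/(176 - 7)) + 331695 = (18 + 1/169) + 331695 = 3043/169 + 331695 = 56059498/169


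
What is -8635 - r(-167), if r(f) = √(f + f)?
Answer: -8635 - I*√334 ≈ -8635.0 - 18.276*I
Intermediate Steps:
r(f) = √2*√f (r(f) = √(2*f) = √2*√f)
-8635 - r(-167) = -8635 - √2*√(-167) = -8635 - √2*I*√167 = -8635 - I*√334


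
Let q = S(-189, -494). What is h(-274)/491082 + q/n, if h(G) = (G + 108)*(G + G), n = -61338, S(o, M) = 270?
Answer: 453933587/2510165643 ≈ 0.18084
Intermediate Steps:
h(G) = 2*G*(108 + G) (h(G) = (108 + G)*(2*G) = 2*G*(108 + G))
q = 270
h(-274)/491082 + q/n = (2*(-274)*(108 - 274))/491082 + 270/(-61338) = (2*(-274)*(-166))*(1/491082) + 270*(-1/61338) = 90968*(1/491082) - 45/10223 = 45484/245541 - 45/10223 = 453933587/2510165643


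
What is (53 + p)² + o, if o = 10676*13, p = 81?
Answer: 156744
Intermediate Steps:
o = 138788
(53 + p)² + o = (53 + 81)² + 138788 = 134² + 138788 = 17956 + 138788 = 156744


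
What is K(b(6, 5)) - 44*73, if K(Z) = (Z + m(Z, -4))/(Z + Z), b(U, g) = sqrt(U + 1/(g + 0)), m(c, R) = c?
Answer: -3211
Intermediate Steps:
b(U, g) = sqrt(U + 1/g)
K(Z) = 1 (K(Z) = (Z + Z)/(Z + Z) = (2*Z)/((2*Z)) = (2*Z)*(1/(2*Z)) = 1)
K(b(6, 5)) - 44*73 = 1 - 44*73 = 1 - 3212 = -3211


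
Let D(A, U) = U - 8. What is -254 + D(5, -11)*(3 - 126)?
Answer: 2083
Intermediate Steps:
D(A, U) = -8 + U
-254 + D(5, -11)*(3 - 126) = -254 + (-8 - 11)*(3 - 126) = -254 - 19*(-123) = -254 + 2337 = 2083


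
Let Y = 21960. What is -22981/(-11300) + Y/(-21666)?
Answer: 41626391/40804300 ≈ 1.0201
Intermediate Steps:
-22981/(-11300) + Y/(-21666) = -22981/(-11300) + 21960/(-21666) = -22981*(-1/11300) + 21960*(-1/21666) = 22981/11300 - 3660/3611 = 41626391/40804300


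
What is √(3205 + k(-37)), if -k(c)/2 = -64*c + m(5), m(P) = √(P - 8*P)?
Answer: √(-1531 - 2*I*√35) ≈ 0.1512 - 39.128*I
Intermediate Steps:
m(P) = √7*√(-P) (m(P) = √(-7*P) = √7*√(-P))
k(c) = 128*c - 2*I*√35 (k(c) = -2*(-64*c + √7*√(-1*5)) = -2*(-64*c + √7*√(-5)) = -2*(-64*c + √7*(I*√5)) = -2*(-64*c + I*√35) = 128*c - 2*I*√35)
√(3205 + k(-37)) = √(3205 + (128*(-37) - 2*I*√35)) = √(3205 + (-4736 - 2*I*√35)) = √(-1531 - 2*I*√35)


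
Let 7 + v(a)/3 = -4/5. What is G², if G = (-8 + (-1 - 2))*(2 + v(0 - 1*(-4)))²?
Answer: 15860631721/625 ≈ 2.5377e+7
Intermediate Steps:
v(a) = -117/5 (v(a) = -21 + 3*(-4/5) = -21 + 3*(-4*⅕) = -21 + 3*(-⅘) = -21 - 12/5 = -117/5)
G = -125939/25 (G = (-8 + (-1 - 2))*(2 - 117/5)² = (-8 - 3)*(-107/5)² = -11*11449/25 = -125939/25 ≈ -5037.6)
G² = (-125939/25)² = 15860631721/625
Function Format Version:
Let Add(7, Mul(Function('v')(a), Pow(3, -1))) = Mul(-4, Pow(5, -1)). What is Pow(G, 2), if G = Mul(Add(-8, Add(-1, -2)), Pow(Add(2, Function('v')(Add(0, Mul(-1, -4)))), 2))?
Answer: Rational(15860631721, 625) ≈ 2.5377e+7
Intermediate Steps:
Function('v')(a) = Rational(-117, 5) (Function('v')(a) = Add(-21, Mul(3, Mul(-4, Pow(5, -1)))) = Add(-21, Mul(3, Mul(-4, Rational(1, 5)))) = Add(-21, Mul(3, Rational(-4, 5))) = Add(-21, Rational(-12, 5)) = Rational(-117, 5))
G = Rational(-125939, 25) (G = Mul(Add(-8, Add(-1, -2)), Pow(Add(2, Rational(-117, 5)), 2)) = Mul(Add(-8, -3), Pow(Rational(-107, 5), 2)) = Mul(-11, Rational(11449, 25)) = Rational(-125939, 25) ≈ -5037.6)
Pow(G, 2) = Pow(Rational(-125939, 25), 2) = Rational(15860631721, 625)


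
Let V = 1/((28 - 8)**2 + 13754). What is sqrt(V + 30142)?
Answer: sqrt(6038519165826)/14154 ≈ 173.61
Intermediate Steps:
V = 1/14154 (V = 1/(20**2 + 13754) = 1/(400 + 13754) = 1/14154 ≈ 7.0651e-5)
sqrt(V + 30142) = sqrt(1/14154 + 30142) = sqrt(426629869/14154) = sqrt(6038519165826)/14154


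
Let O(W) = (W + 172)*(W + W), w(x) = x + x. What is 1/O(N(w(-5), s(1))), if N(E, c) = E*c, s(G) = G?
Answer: -1/3240 ≈ -0.00030864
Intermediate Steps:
w(x) = 2*x
O(W) = 2*W*(172 + W) (O(W) = (172 + W)*(2*W) = 2*W*(172 + W))
1/O(N(w(-5), s(1))) = 1/(2*((2*(-5))*1)*(172 + (2*(-5))*1)) = 1/(2*(-10*1)*(172 - 10*1)) = 1/(2*(-10)*(172 - 10)) = 1/(2*(-10)*162) = 1/(-3240) = -1/3240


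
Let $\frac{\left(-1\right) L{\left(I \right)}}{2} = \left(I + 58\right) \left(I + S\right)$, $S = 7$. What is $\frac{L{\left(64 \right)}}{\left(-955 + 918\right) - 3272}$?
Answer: $\frac{17324}{3309} \approx 5.2354$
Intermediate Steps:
$L{\left(I \right)} = - 2 \left(7 + I\right) \left(58 + I\right)$ ($L{\left(I \right)} = - 2 \left(I + 58\right) \left(I + 7\right) = - 2 \left(58 + I\right) \left(7 + I\right) = - 2 \left(7 + I\right) \left(58 + I\right)$)
$\frac{L{\left(64 \right)}}{\left(-955 + 918\right) - 3272} = \frac{-812 - 8320 - 2 \cdot 64^{2}}{\left(-955 + 918\right) - 3272} = \frac{-812 - 8320 - 8192}{-37 - 3272} = \frac{-812 - 8320 - 8192}{-3309} = \left(-17324\right) \left(- \frac{1}{3309}\right) = \frac{17324}{3309}$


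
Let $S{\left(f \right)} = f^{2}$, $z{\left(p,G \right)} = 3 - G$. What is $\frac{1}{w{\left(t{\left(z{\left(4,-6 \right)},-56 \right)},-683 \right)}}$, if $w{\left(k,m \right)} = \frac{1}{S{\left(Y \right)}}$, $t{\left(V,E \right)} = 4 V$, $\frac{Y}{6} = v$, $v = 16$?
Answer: $9216$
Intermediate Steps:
$Y = 96$ ($Y = 6 \cdot 16 = 96$)
$w{\left(k,m \right)} = \frac{1}{9216}$ ($w{\left(k,m \right)} = \frac{1}{96^{2}} = \frac{1}{9216}$)
$\frac{1}{w{\left(t{\left(z{\left(4,-6 \right)},-56 \right)},-683 \right)}} = \frac{1}{\frac{1}{9216}} = 9216$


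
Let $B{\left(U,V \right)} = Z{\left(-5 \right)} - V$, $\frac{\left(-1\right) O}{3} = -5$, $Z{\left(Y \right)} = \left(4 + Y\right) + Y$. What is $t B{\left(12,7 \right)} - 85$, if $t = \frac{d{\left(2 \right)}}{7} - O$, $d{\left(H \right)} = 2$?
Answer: $\frac{744}{7} \approx 106.29$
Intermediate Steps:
$Z{\left(Y \right)} = 4 + 2 Y$
$O = 15$ ($O = \left(-3\right) \left(-5\right) = 15$)
$B{\left(U,V \right)} = -6 - V$ ($B{\left(U,V \right)} = \left(4 + 2 \left(-5\right)\right) - V = \left(4 - 10\right) - V = -6 - V$)
$t = - \frac{103}{7}$ ($t = \frac{2}{7} - 15 = - \frac{103}{7} \approx -14.714$)
$t B{\left(12,7 \right)} - 85 = - \frac{103 \left(-6 - 7\right)}{7} - 85 = \left(- \frac{103}{7}\right) \left(-13\right) - 85 = \frac{1339}{7} - 85 = \frac{744}{7}$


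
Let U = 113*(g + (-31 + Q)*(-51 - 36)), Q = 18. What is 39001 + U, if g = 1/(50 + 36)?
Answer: 14345257/86 ≈ 1.6681e+5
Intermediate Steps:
g = 1/86 ≈ 0.011628
U = 10991171/86 (U = 113*(1/86 + (-31 + 18)*(-51 - 36)) = 113*(1/86 - 13*(-87)) = 113*(1/86 + 1131) = 113*(97267/86) = 10991171/86 ≈ 1.2780e+5)
39001 + U = 39001 + 10991171/86 = 14345257/86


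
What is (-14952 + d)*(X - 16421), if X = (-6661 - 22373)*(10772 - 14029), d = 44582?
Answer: 2801437002710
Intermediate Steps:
X = 94563738 (X = -29034*(-3257) = 94563738)
(-14952 + d)*(X - 16421) = (-14952 + 44582)*(94563738 - 16421) = 29630*94547317 = 2801437002710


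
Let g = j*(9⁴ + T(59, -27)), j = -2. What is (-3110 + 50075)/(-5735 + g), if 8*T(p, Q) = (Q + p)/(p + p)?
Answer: -2770935/1112567 ≈ -2.4906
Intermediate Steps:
T(p, Q) = (Q + p)/(16*p) (T(p, Q) = ((Q + p)/(p + p))/8 = ((Q + p)/((2*p)))/8 = ((Q + p)*(1/(2*p)))/8 = ((Q + p)/(2*p))/8 = (Q + p)/(16*p))
g = -774202/59 (g = -2*(9⁴ + (1/16)*(-27 + 59)/59) = -2*(6561 + (1/16)*(1/59)*32) = -2*(6561 + 2/59) = -2*387101/59 = -774202/59 ≈ -13122.)
(-3110 + 50075)/(-5735 + g) = (-3110 + 50075)/(-5735 - 774202/59) = 46965/(-1112567/59) = 46965*(-59/1112567) = -2770935/1112567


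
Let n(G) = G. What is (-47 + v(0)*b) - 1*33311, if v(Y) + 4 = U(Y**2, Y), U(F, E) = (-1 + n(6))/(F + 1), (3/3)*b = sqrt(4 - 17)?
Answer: -33358 + I*sqrt(13) ≈ -33358.0 + 3.6056*I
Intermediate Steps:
b = I*sqrt(13) (b = sqrt(4 - 17) = sqrt(-13) = I*sqrt(13) ≈ 3.6056*I)
U(F, E) = 5/(1 + F) (U(F, E) = (-1 + 6)/(F + 1) = 5/(1 + F))
v(Y) = -4 + 5/(1 + Y**2)
(-47 + v(0)*b) - 1*33311 = (-47 + ((1 - 4*0**2)/(1 + 0**2))*(I*sqrt(13))) - 1*33311 = (-47 + ((1 - 4*0)/(1 + 0))*(I*sqrt(13))) - 33311 = (-47 + ((1 + 0)/1)*(I*sqrt(13))) - 33311 = (-47 + (1*1)*(I*sqrt(13))) - 33311 = (-47 + 1*(I*sqrt(13))) - 33311 = (-47 + I*sqrt(13)) - 33311 = -33358 + I*sqrt(13)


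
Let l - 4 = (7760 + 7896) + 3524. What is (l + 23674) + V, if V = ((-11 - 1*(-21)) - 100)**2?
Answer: 50958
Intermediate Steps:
l = 19184 (l = 4 + ((7760 + 7896) + 3524) = 4 + (15656 + 3524) = 4 + 19180 = 19184)
V = 8100 (V = ((-11 + 21) - 100)**2 = (10 - 100)**2 = (-90)**2 = 8100)
(l + 23674) + V = (19184 + 23674) + 8100 = 42858 + 8100 = 50958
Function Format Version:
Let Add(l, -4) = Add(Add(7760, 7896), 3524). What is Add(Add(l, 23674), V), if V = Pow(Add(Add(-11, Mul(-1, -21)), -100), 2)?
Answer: 50958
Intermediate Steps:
l = 19184 (l = Add(4, Add(Add(7760, 7896), 3524)) = Add(4, Add(15656, 3524)) = Add(4, 19180) = 19184)
V = 8100 (V = Pow(Add(Add(-11, 21), -100), 2) = Pow(Add(10, -100), 2) = Pow(-90, 2) = 8100)
Add(Add(l, 23674), V) = Add(Add(19184, 23674), 8100) = Add(42858, 8100) = 50958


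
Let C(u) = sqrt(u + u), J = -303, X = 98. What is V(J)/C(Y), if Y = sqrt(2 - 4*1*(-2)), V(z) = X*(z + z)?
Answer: -29694*2**(1/4)*5**(3/4)/5 ≈ -23615.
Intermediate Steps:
V(z) = 196*z (V(z) = 98*(z + z) = 98*(2*z) = 196*z)
Y = sqrt(10) (Y = sqrt(2 - 4*(-2)) = sqrt(2 + 8) = sqrt(10) ≈ 3.1623)
C(u) = sqrt(2)*sqrt(u) (C(u) = sqrt(2*u) = sqrt(2)*sqrt(u))
V(J)/C(Y) = (196*(-303))/((sqrt(2)*sqrt(sqrt(10)))) = -59388*2**(1/4)*5**(3/4)/10 = -29694*2**(1/4)*5**(3/4)/5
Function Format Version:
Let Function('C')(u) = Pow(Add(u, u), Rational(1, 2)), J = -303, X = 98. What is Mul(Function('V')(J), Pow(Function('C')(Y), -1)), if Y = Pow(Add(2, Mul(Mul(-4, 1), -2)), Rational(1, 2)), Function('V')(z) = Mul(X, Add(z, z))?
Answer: Mul(Rational(-29694, 5), Pow(2, Rational(1, 4)), Pow(5, Rational(3, 4))) ≈ -23615.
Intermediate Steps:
Function('V')(z) = Mul(196, z) (Function('V')(z) = Mul(98, Add(z, z)) = Mul(98, Mul(2, z)) = Mul(196, z))
Y = Pow(10, Rational(1, 2)) (Y = Pow(Add(2, Mul(-4, -2)), Rational(1, 2)) = Pow(Add(2, 8), Rational(1, 2)) = Pow(10, Rational(1, 2)) ≈ 3.1623)
Function('C')(u) = Mul(Pow(2, Rational(1, 2)), Pow(u, Rational(1, 2))) (Function('C')(u) = Pow(Mul(2, u), Rational(1, 2)) = Mul(Pow(2, Rational(1, 2)), Pow(u, Rational(1, 2))))
Mul(Function('V')(J), Pow(Function('C')(Y), -1)) = Mul(Mul(196, -303), Pow(Mul(Pow(2, Rational(1, 2)), Pow(Pow(10, Rational(1, 2)), Rational(1, 2))), -1)) = Mul(-59388, Pow(Mul(Pow(2, Rational(1, 2)), Pow(10, Rational(1, 4))), -1)) = Mul(-59388, Pow(Mul(Pow(2, Rational(3, 4)), Pow(5, Rational(1, 4))), -1)) = Mul(-59388, Mul(Rational(1, 10), Pow(2, Rational(1, 4)), Pow(5, Rational(3, 4)))) = Mul(Rational(-29694, 5), Pow(2, Rational(1, 4)), Pow(5, Rational(3, 4)))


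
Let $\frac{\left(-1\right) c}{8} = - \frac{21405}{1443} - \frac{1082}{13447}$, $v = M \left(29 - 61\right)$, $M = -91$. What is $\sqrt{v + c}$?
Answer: $\frac{2 \sqrt{31703833229030690}}{6468007} \approx 55.057$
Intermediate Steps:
$v = 2912$ ($v = - 91 \left(29 - 61\right) = \left(-91\right) \left(-32\right) = 2912$)
$c = \frac{771718296}{6468007}$ ($c = - 8 \left(- \frac{21405}{1443} - \frac{1082}{13447}\right) = - 8 \left(\left(-21405\right) \frac{1}{1443} - \frac{1082}{13447}\right) = - 8 \left(- \frac{7135}{481} - \frac{1082}{13447}\right) = \left(-8\right) \left(- \frac{96464787}{6468007}\right) = \frac{771718296}{6468007} \approx 119.31$)
$\sqrt{v + c} = \sqrt{2912 + \frac{771718296}{6468007}} = \sqrt{\frac{19606554680}{6468007}} = \frac{2 \sqrt{31703833229030690}}{6468007}$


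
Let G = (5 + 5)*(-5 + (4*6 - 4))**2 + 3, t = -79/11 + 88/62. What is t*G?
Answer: -4427145/341 ≈ -12983.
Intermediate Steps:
t = -1965/341 (t = -79*1/11 + 88*(1/62) = -79/11 + 44/31 = -1965/341 ≈ -5.7625)
G = 2253 (G = 10*(-5 + (24 - 4))**2 + 3 = 10*(-5 + 20)**2 + 3 = 10*15**2 + 3 = 10*225 + 3 = 2250 + 3 = 2253)
t*G = -1965/341*2253 = -4427145/341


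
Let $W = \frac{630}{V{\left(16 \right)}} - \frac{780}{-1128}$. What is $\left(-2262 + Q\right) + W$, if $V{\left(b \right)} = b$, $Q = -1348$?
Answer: $- \frac{1342295}{376} \approx -3569.9$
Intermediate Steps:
$W = \frac{15065}{376}$ ($W = \frac{630}{16} - \frac{780}{-1128} = 630 \cdot \frac{1}{16} - - \frac{65}{94} = \frac{315}{8} + \frac{65}{94} = \frac{15065}{376} \approx 40.066$)
$\left(-2262 + Q\right) + W = \left(-2262 - 1348\right) + \frac{15065}{376} = -3610 + \frac{15065}{376} = - \frac{1342295}{376}$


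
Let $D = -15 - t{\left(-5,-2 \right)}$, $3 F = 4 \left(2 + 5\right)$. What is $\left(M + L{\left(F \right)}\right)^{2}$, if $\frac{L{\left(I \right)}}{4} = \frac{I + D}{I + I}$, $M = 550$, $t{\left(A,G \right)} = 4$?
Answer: $\frac{58844241}{196} \approx 3.0023 \cdot 10^{5}$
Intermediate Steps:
$F = \frac{28}{3}$ ($F = \frac{4 \left(2 + 5\right)}{3} = \frac{4 \cdot 7}{3} = \frac{1}{3} \cdot 28 = \frac{28}{3} \approx 9.3333$)
$D = -19$ ($D = -15 - 4 = -19$)
$L{\left(I \right)} = \frac{2 \left(-19 + I\right)}{I}$ ($L{\left(I \right)} = 4 \frac{I - 19}{I + I} = 4 \frac{-19 + I}{2 I} = \frac{2 \left(-19 + I\right)}{I}$)
$\left(M + L{\left(F \right)}\right)^{2} = \left(550 + \left(2 - \frac{38}{\frac{28}{3}}\right)\right)^{2} = \left(550 + \left(2 - \frac{57}{14}\right)\right)^{2} = \left(550 - \frac{29}{14}\right)^{2} = \left(\frac{7671}{14}\right)^{2} = \frac{58844241}{196}$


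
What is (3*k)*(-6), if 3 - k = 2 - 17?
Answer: -324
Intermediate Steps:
k = 18 (k = 3 - (2 - 17) = 3 - 1*(-15) = 3 + 15 = 18)
(3*k)*(-6) = (3*18)*(-6) = 54*(-6) = -324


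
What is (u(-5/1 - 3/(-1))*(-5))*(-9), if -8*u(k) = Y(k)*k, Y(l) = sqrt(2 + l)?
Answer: 0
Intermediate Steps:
u(k) = -k*sqrt(2 + k)/8 (u(k) = -sqrt(2 + k)*k/8 = -k*sqrt(2 + k)/8)
(u(-5/1 - 3/(-1))*(-5))*(-9) = (-(-5/1 - 3/(-1))*sqrt(2 + (-5/1 - 3/(-1)))/8*(-5))*(-9) = (-(-5*1 - 3*(-1))*sqrt(2 + (-5*1 - 3*(-1)))/8*(-5))*(-9) = (-(-5 + 3)*sqrt(2 + (-5 + 3))/8*(-5))*(-9) = (-1/8*(-2)*sqrt(2 - 2)*(-5))*(-9) = (-1/8*(-2)*sqrt(0)*(-5))*(-9) = (-1/8*(-2)*0*(-5))*(-9) = (0*(-5))*(-9) = 0*(-9) = 0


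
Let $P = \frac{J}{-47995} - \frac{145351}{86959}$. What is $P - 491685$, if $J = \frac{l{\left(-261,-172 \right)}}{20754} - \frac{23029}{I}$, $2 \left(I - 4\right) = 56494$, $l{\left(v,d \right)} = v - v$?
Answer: $- \frac{57973936929707460359}{117908294638455} \approx -4.9169 \cdot 10^{5}$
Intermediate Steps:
$l{\left(v,d \right)} = 0$
$I = 28251$ ($I = 4 + \frac{1}{2} \cdot 56494 = 4 + 28247 = 28251$)
$J = - \frac{23029}{28251}$ ($J = \frac{0}{20754} - \frac{23029}{28251} = 0 \cdot \frac{1}{20754} - \frac{23029}{28251} = 0 - \frac{23029}{28251} = - \frac{23029}{28251} \approx -0.81516$)
$P = - \frac{197080398713684}{117908294638455}$ ($P = - \frac{23029}{28251 \left(-47995\right)} - \frac{145351}{86959} = \left(- \frac{23029}{28251}\right) \left(- \frac{1}{47995}\right) - \frac{145351}{86959} = \frac{23029}{1355906745} - \frac{145351}{86959} = - \frac{197080398713684}{117908294638455} \approx -1.6715$)
$P - 491685 = - \frac{197080398713684}{117908294638455} - 491685 = - \frac{57973936929707460359}{117908294638455}$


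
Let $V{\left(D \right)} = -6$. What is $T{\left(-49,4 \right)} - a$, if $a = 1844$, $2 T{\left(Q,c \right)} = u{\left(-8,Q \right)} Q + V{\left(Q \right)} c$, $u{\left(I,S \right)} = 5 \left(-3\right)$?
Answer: $- \frac{2977}{2} \approx -1488.5$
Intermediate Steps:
$u{\left(I,S \right)} = -15$
$T{\left(Q,c \right)} = - 3 c - \frac{15 Q}{2}$ ($T{\left(Q,c \right)} = \frac{- 15 Q - 6 c}{2} = - 3 c - \frac{15 Q}{2}$)
$T{\left(-49,4 \right)} - a = \left(\left(-3\right) 4 - - \frac{735}{2}\right) - 1844 = \left(-12 + \frac{735}{2}\right) - 1844 = \frac{711}{2} - 1844 = - \frac{2977}{2}$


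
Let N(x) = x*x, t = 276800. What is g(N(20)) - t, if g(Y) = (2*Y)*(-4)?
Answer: -280000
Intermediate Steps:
N(x) = x²
g(Y) = -8*Y
g(N(20)) - t = -8*20² - 1*276800 = -8*400 - 276800 = -3200 - 276800 = -280000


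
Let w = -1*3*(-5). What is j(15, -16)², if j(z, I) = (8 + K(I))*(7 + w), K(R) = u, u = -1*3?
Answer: 12100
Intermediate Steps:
w = 15 (w = -3*(-5) = 15)
u = -3
K(R) = -3
j(z, I) = 110 (j(z, I) = (8 - 3)*(7 + 15) = 5*22 = 110)
j(15, -16)² = 110² = 12100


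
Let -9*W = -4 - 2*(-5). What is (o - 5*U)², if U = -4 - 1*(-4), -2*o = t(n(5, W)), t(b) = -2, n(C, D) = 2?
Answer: 1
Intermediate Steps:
W = -⅔ (W = -(-4 - 2*(-5))/9 = -(-4 + 10)/9 = -⅑*6 = -⅔ ≈ -0.66667)
o = 1 (o = -½*(-2) = 1)
U = 0 (U = -4 + 4 = 0)
(o - 5*U)² = (1 - 5*0)² = (1 + 0)² = 1² = 1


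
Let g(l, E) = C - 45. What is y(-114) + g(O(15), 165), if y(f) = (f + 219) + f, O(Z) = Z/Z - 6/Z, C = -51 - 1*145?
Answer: -250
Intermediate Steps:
C = -196 (C = -51 - 145 = -196)
O(Z) = 1 - 6/Z
g(l, E) = -241 (g(l, E) = -196 - 45 = -241)
y(f) = 219 + 2*f (y(f) = (219 + f) + f = 219 + 2*f)
y(-114) + g(O(15), 165) = (219 + 2*(-114)) - 241 = (219 - 228) - 241 = -9 - 241 = -250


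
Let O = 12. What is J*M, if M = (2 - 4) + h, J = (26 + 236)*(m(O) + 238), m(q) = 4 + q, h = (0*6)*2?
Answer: -133096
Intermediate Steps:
h = 0 (h = 0*2 = 0)
J = 66548 (J = (26 + 236)*((4 + 12) + 238) = 262*(16 + 238) = 262*254 = 66548)
M = -2 (M = (2 - 4) + 0 = -2 + 0 = -2)
J*M = 66548*(-2) = -133096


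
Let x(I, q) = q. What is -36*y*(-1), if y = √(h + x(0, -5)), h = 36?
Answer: 36*√31 ≈ 200.44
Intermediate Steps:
y = √31 (y = √(36 - 5) = √31 ≈ 5.5678)
-36*y*(-1) = -36*√31*(-1) = -(-36)*√31 = 36*√31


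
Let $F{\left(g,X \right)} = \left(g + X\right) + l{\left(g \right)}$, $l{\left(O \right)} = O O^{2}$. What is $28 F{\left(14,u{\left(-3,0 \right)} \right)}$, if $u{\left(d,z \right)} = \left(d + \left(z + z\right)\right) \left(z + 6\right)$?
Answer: $76720$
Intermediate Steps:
$l{\left(O \right)} = O^{3}$
$u{\left(d,z \right)} = \left(6 + z\right) \left(d + 2 z\right)$ ($u{\left(d,z \right)} = \left(d + 2 z\right) \left(6 + z\right) = \left(6 + z\right) \left(d + 2 z\right)$)
$F{\left(g,X \right)} = X + g + g^{3}$ ($F{\left(g,X \right)} = \left(g + X\right) + g^{3} = \left(X + g\right) + g^{3} = X + g + g^{3}$)
$28 F{\left(14,u{\left(-3,0 \right)} \right)} = 28 \left(\left(2 \cdot 0^{2} + 6 \left(-3\right) + 12 \cdot 0 - 0\right) + 14 + 14^{3}\right) = 28 \left(\left(2 \cdot 0 - 18 + 0 + 0\right) + 14 + 2744\right) = 28 \left(\left(0 - 18 + 0 + 0\right) + 14 + 2744\right) = 28 \left(-18 + 14 + 2744\right) = 28 \cdot 2740 = 76720$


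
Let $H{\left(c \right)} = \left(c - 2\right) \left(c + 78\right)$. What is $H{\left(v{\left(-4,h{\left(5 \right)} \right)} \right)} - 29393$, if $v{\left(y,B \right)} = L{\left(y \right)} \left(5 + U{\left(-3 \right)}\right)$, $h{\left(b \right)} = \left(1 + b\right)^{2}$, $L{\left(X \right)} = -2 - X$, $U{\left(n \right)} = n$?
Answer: $-29229$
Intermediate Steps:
$v{\left(y,B \right)} = -4 - 2 y$ ($v{\left(y,B \right)} = \left(-2 - y\right) \left(5 - 3\right) = \left(-2 - y\right) 2 = -4 - 2 y$)
$H{\left(c \right)} = \left(-2 + c\right) \left(78 + c\right)$
$H{\left(v{\left(-4,h{\left(5 \right)} \right)} \right)} - 29393 = \left(-156 + \left(-4 - -8\right)^{2} + 76 \left(-4 - -8\right)\right) - 29393 = \left(-156 + \left(-4 + 8\right)^{2} + 76 \left(-4 + 8\right)\right) - 29393 = \left(-156 + 4^{2} + 76 \cdot 4\right) - 29393 = \left(-156 + 16 + 304\right) - 29393 = 164 - 29393 = -29229$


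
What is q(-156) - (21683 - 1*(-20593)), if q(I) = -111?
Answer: -42387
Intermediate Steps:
q(-156) - (21683 - 1*(-20593)) = -111 - (21683 - 1*(-20593)) = -111 - (21683 + 20593) = -111 - 1*42276 = -111 - 42276 = -42387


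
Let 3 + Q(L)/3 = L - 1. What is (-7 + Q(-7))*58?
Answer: -2320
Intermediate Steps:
Q(L) = -12 + 3*L (Q(L) = -9 + 3*(L - 1) = -9 + 3*(-1 + L) = -9 + (-3 + 3*L) = -12 + 3*L)
(-7 + Q(-7))*58 = (-7 + (-12 + 3*(-7)))*58 = (-7 + (-12 - 21))*58 = (-7 - 33)*58 = -40*58 = -2320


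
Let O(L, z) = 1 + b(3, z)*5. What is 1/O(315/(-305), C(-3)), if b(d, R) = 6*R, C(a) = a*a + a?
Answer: 1/181 ≈ 0.0055249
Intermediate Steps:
C(a) = a + a² (C(a) = a² + a = a + a²)
O(L, z) = 1 + 30*z (O(L, z) = 1 + (6*z)*5 = 1 + 30*z)
1/O(315/(-305), C(-3)) = 1/(1 + 30*(-3*(1 - 3))) = 1/(1 + 30*(-3*(-2))) = 1/(1 + 30*6) = 1/(1 + 180) = 1/181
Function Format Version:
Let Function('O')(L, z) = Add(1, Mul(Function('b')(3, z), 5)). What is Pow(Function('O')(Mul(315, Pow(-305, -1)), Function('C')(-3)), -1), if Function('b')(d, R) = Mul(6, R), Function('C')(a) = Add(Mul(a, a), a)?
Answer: Rational(1, 181) ≈ 0.0055249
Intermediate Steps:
Function('C')(a) = Add(a, Pow(a, 2)) (Function('C')(a) = Add(Pow(a, 2), a) = Add(a, Pow(a, 2)))
Function('O')(L, z) = Add(1, Mul(30, z)) (Function('O')(L, z) = Add(1, Mul(Mul(6, z), 5)) = Add(1, Mul(30, z)))
Pow(Function('O')(Mul(315, Pow(-305, -1)), Function('C')(-3)), -1) = Pow(Add(1, Mul(30, Mul(-3, Add(1, -3)))), -1) = Pow(Add(1, Mul(30, Mul(-3, -2))), -1) = Pow(Add(1, Mul(30, 6)), -1) = Pow(Add(1, 180), -1) = Pow(181, -1) = Rational(1, 181)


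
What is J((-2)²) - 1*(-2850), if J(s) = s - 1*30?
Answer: 2824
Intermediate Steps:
J(s) = -30 + s (J(s) = s - 30 = -30 + s)
J((-2)²) - 1*(-2850) = (-30 + (-2)²) - 1*(-2850) = (-30 + 4) + 2850 = -26 + 2850 = 2824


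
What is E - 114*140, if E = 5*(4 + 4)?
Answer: -15920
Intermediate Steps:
E = 40 (E = 5*8 = 40)
E - 114*140 = 40 - 114*140 = 40 - 15960 = -15920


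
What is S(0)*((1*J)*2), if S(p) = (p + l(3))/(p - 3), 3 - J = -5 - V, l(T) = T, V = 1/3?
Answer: -50/3 ≈ -16.667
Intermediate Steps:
V = 1/3 ≈ 0.33333
J = 25/3 (J = 3 - (-5 - 1*1/3) = 3 - (-5 - 1/3) = 3 - 1*(-16/3) = 3 + 16/3 = 25/3 ≈ 8.3333)
S(p) = (3 + p)/(-3 + p) (S(p) = (p + 3)/(p - 3) = (3 + p)/(-3 + p))
S(0)*((1*J)*2) = ((3 + 0)/(-3 + 0))*((1*(25/3))*2) = (3/(-3))*((25/3)*2) = -1/3*3*(50/3) = -1*50/3 = -50/3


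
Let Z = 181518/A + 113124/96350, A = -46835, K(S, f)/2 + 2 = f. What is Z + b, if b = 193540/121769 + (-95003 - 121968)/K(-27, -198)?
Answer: 475914868240119587/879182359888400 ≈ 541.32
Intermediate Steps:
K(S, f) = -4 + 2*f
Z = -1219109676/451255225 (Z = 181518/(-46835) + 113124/96350 = 181518*(-1/46835) + 113124*(1/96350) = -181518/46835 + 56562/48175 = -1219109676/451255225 ≈ -2.7016)
b = 26497757699/48707600 (b = 193540/121769 + (-95003 - 121968)/(-4 + 2*(-198)) = 193540*(1/121769) - 216971/(-4 - 396) = 193540/121769 - 216971/(-400) = 193540/121769 - 216971*(-1/400) = 193540/121769 + 216971/400 = 26497757699/48707600 ≈ 544.02)
Z + b = -1219109676/451255225 + 26497757699/48707600 = 475914868240119587/879182359888400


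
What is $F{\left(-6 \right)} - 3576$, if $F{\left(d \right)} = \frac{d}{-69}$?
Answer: $- \frac{82246}{23} \approx -3575.9$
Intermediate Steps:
$F{\left(d \right)} = - \frac{d}{69}$ ($F{\left(d \right)} = d \left(- \frac{1}{69}\right) = - \frac{d}{69}$)
$F{\left(-6 \right)} - 3576 = \left(- \frac{1}{69}\right) \left(-6\right) - 3576 = \frac{2}{23} - 3576 = - \frac{82246}{23}$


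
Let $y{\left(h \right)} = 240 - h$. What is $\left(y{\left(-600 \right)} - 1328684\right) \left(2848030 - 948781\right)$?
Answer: $-2521906389156$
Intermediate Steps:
$\left(y{\left(-600 \right)} - 1328684\right) \left(2848030 - 948781\right) = \left(\left(240 - -600\right) - 1328684\right) \left(2848030 - 948781\right) = \left(\left(240 + 600\right) - 1328684\right) 1899249 = \left(840 - 1328684\right) 1899249 = \left(-1327844\right) 1899249 = -2521906389156$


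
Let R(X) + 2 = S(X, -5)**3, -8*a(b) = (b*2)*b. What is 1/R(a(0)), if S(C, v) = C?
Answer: -1/2 ≈ -0.50000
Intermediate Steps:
a(b) = -b**2/4 (a(b) = -b*2*b/8 = -2*b*b/8 = -b**2/4)
R(X) = -2 + X**3
1/R(a(0)) = 1/(-2 + (-1/4*0**2)**3) = 1/(-2 + (-1/4*0)**3) = 1/(-2 + 0**3) = 1/(-2 + 0) = 1/(-2) = -1/2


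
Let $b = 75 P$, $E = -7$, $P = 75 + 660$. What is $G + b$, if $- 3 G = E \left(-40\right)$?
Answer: $\frac{165095}{3} \approx 55032.0$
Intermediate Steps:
$P = 735$
$b = 55125$ ($b = 75 \cdot 735 = 55125$)
$G = - \frac{280}{3}$ ($G = - \frac{\left(-7\right) \left(-40\right)}{3} = \left(- \frac{1}{3}\right) 280 = - \frac{280}{3} \approx -93.333$)
$G + b = - \frac{280}{3} + 55125 = \frac{165095}{3}$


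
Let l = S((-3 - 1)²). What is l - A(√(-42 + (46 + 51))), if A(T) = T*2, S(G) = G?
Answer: 16 - 2*√55 ≈ 1.1676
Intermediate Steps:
l = 16 (l = (-3 - 1)² = (-4)² = 16)
A(T) = 2*T
l - A(√(-42 + (46 + 51))) = 16 - 2*√(-42 + (46 + 51)) = 16 - 2*√(-42 + 97) = 16 - 2*√55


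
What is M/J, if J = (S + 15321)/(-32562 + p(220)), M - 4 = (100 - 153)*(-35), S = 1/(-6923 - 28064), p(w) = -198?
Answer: -1065368844540/268017913 ≈ -3975.0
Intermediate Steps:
S = -1/34987 (S = 1/(-34987) = -1/34987 ≈ -2.8582e-5)
M = 1859 (M = 4 + (100 - 153)*(-35) = 4 - 53*(-35) = 4 + 1855 = 1859)
J = -268017913/573087060 (J = (-1/34987 + 15321)/(-32562 - 198) = (536035826/34987)/(-32760) = (536035826/34987)*(-1/32760) = -268017913/573087060 ≈ -0.46767)
M/J = 1859/(-268017913/573087060) = 1859*(-573087060/268017913) = -1065368844540/268017913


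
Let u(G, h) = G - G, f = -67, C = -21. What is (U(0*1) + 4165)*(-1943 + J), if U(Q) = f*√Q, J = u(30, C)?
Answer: -8092595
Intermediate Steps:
u(G, h) = 0
J = 0
U(Q) = -67*√Q
(U(0*1) + 4165)*(-1943 + J) = (-67*√(0*1) + 4165)*(-1943 + 0) = (-67*√0 + 4165)*(-1943) = (-67*0 + 4165)*(-1943) = (0 + 4165)*(-1943) = 4165*(-1943) = -8092595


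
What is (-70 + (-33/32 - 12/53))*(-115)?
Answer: 13898095/1696 ≈ 8194.6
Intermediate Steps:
(-70 + (-33/32 - 12/53))*(-115) = (-70 - 2133/1696)*(-115) = -120853/1696*(-115) = 13898095/1696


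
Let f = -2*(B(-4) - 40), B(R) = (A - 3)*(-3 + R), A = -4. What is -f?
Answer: 18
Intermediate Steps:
B(R) = 21 - 7*R (B(R) = (-4 - 3)*(-3 + R) = -7*(-3 + R) = 21 - 7*R)
f = -18 (f = -2*((21 - 7*(-4)) - 40) = -2*((21 + 28) - 40) = -2*(49 - 40) = -2*9 = -18)
-f = -1*(-18) = 18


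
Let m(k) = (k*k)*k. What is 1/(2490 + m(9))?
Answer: 1/3219 ≈ 0.00031066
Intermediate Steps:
m(k) = k**3 (m(k) = k**2*k = k**3)
1/(2490 + m(9)) = 1/(2490 + 9**3) = 1/(2490 + 729) = 1/3219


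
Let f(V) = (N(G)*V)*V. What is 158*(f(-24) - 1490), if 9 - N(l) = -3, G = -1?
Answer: 856676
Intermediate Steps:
N(l) = 12 (N(l) = 9 - 1*(-3) = 9 + 3 = 12)
f(V) = 12*V² (f(V) = (12*V)*V = 12*V²)
158*(f(-24) - 1490) = 158*(12*(-24)² - 1490) = 158*(12*576 - 1490) = 158*(6912 - 1490) = 158*5422 = 856676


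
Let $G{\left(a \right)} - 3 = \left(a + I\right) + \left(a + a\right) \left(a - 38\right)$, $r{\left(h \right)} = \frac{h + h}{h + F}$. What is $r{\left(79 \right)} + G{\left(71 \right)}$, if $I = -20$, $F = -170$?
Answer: $\frac{431182}{91} \approx 4738.3$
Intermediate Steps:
$r{\left(h \right)} = \frac{2 h}{-170 + h}$ ($r{\left(h \right)} = \frac{h + h}{h - 170} = \frac{2 h}{-170 + h}$)
$G{\left(a \right)} = -17 + a + 2 a \left(-38 + a\right)$ ($G{\left(a \right)} = 3 + \left(\left(a - 20\right) + \left(a + a\right) \left(a - 38\right)\right) = 3 + \left(\left(-20 + a\right) + 2 a \left(-38 + a\right)\right) = 3 + \left(-20 + a + 2 a \left(-38 + a\right)\right) = -17 + a + 2 a \left(-38 + a\right)$)
$r{\left(79 \right)} + G{\left(71 \right)} = 2 \cdot 79 \frac{1}{-170 + 79} - \left(5342 - 10082\right) = 2 \cdot 79 \frac{1}{-91} - -4740 = 2 \cdot 79 \left(- \frac{1}{91}\right) - -4740 = - \frac{158}{91} + 4740 = \frac{431182}{91}$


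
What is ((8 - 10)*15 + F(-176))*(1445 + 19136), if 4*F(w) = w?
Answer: -1522994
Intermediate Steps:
F(w) = w/4
((8 - 10)*15 + F(-176))*(1445 + 19136) = ((8 - 10)*15 + (¼)*(-176))*(1445 + 19136) = (-2*15 - 44)*20581 = (-30 - 44)*20581 = -74*20581 = -1522994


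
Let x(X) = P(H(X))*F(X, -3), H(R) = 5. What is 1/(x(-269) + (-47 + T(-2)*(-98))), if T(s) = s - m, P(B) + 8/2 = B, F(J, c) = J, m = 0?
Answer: -1/120 ≈ -0.0083333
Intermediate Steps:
P(B) = -4 + B
T(s) = s (T(s) = s - 1*0 = s + 0 = s)
x(X) = X (x(X) = (-4 + 5)*X = 1*X = X)
1/(x(-269) + (-47 + T(-2)*(-98))) = 1/(-269 + (-47 - 2*(-98))) = 1/(-269 + (-47 + 196)) = 1/(-269 + 149) = 1/(-120) = -1/120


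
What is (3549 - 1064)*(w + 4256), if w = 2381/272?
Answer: 2882632305/272 ≈ 1.0598e+7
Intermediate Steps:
w = 2381/272 (w = 2381*(1/272) = 2381/272 ≈ 8.7537)
(3549 - 1064)*(w + 4256) = (3549 - 1064)*(2381/272 + 4256) = 2485*(1160013/272) = 2882632305/272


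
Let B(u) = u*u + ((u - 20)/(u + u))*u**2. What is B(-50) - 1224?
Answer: 3026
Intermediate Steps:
B(u) = u**2 + u*(-20 + u)/2 (B(u) = u**2 + ((-20 + u)/((2*u)))*u**2 = u**2 + ((-20 + u)*(1/(2*u)))*u**2 = u**2 + ((-20 + u)/(2*u))*u**2 = u**2 + u*(-20 + u)/2)
B(-50) - 1224 = (1/2)*(-50)*(-20 + 3*(-50)) - 1224 = (1/2)*(-50)*(-20 - 150) - 1224 = (1/2)*(-50)*(-170) - 1224 = 4250 - 1224 = 3026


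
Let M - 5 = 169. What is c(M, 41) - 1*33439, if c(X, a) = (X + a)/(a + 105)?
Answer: -4881879/146 ≈ -33438.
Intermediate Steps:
M = 174 (M = 5 + 169 = 174)
c(X, a) = (X + a)/(105 + a)
c(M, 41) - 1*33439 = (174 + 41)/(105 + 41) - 1*33439 = 215/146 - 33439 = -4881879/146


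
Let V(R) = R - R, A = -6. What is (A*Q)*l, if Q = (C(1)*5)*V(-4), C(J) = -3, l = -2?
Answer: 0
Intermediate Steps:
V(R) = 0
Q = 0 (Q = -3*5*0 = -15*0 = 0)
(A*Q)*l = -6*0*(-2) = 0*(-2) = 0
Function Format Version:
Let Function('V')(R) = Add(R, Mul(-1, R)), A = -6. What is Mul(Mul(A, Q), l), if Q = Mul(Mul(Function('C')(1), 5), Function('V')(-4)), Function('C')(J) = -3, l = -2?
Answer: 0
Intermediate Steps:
Function('V')(R) = 0
Q = 0 (Q = Mul(Mul(-3, 5), 0) = Mul(-15, 0) = 0)
Mul(Mul(A, Q), l) = Mul(Mul(-6, 0), -2) = Mul(0, -2) = 0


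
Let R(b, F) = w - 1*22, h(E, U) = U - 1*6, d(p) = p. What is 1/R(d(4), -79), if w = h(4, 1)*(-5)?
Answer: ⅓ ≈ 0.33333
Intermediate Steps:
h(E, U) = -6 + U (h(E, U) = U - 6 = -6 + U)
w = 25 (w = (-6 + 1)*(-5) = -5*(-5) = 25)
R(b, F) = 3 (R(b, F) = 25 - 1*22 = 25 - 22 = 3)
1/R(d(4), -79) = 1/3 = ⅓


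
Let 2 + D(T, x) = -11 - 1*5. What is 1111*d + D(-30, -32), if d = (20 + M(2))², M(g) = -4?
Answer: 284398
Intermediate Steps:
D(T, x) = -18 (D(T, x) = -2 + (-11 - 1*5) = -2 + (-11 - 5) = -2 - 16 = -18)
d = 256 (d = (20 - 4)² = 16² = 256)
1111*d + D(-30, -32) = 1111*256 - 18 = 284416 - 18 = 284398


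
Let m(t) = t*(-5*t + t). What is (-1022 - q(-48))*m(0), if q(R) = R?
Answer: 0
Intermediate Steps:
m(t) = -4*t**2 (m(t) = t*(-4*t) = -4*t**2)
(-1022 - q(-48))*m(0) = (-1022 - 1*(-48))*(-4*0**2) = (-1022 + 48)*(-4*0) = -974*0 = 0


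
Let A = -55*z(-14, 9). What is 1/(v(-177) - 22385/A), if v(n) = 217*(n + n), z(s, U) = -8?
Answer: -8/614951 ≈ -1.3009e-5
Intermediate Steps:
v(n) = 434*n (v(n) = 217*(2*n) = 434*n)
A = 440 (A = -55*(-8) = 440)
1/(v(-177) - 22385/A) = 1/(434*(-177) - 22385/440) = 1/(-76818 - 22385*1/440) = 1/(-76818 - 407/8) = 1/(-614951/8) = -8/614951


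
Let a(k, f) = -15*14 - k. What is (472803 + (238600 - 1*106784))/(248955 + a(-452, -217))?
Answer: 604619/249197 ≈ 2.4263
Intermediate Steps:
a(k, f) = -210 - k
(472803 + (238600 - 1*106784))/(248955 + a(-452, -217)) = (472803 + (238600 - 1*106784))/(248955 + (-210 - 1*(-452))) = (472803 + (238600 - 106784))/(248955 + (-210 + 452)) = (472803 + 131816)/(248955 + 242) = 604619/249197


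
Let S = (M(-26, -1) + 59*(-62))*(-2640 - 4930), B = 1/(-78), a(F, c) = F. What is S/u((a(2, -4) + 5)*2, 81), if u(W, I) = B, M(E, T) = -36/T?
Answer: -2138646120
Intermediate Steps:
B = -1/78 ≈ -0.012821
u(W, I) = -1/78
S = 27418540 (S = (-36/(-1) + 59*(-62))*(-2640 - 4930) = (-36*(-1) - 3658)*(-7570) = (36 - 3658)*(-7570) = -3622*(-7570) = 27418540)
S/u((a(2, -4) + 5)*2, 81) = 27418540/(-1/78) = 27418540*(-78) = -2138646120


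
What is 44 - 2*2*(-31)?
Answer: 168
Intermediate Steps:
44 - 2*2*(-31) = 44 - 4*(-31) = 44 + 124 = 168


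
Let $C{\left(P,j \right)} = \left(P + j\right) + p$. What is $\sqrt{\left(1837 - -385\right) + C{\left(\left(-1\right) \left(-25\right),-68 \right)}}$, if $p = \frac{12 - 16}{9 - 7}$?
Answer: $\sqrt{2177} \approx 46.658$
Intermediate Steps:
$p = -2$ ($p = - \frac{4}{2} = \left(-4\right) \frac{1}{2} = -2$)
$C{\left(P,j \right)} = -2 + P + j$ ($C{\left(P,j \right)} = \left(P + j\right) - 2 = -2 + P + j$)
$\sqrt{\left(1837 - -385\right) + C{\left(\left(-1\right) \left(-25\right),-68 \right)}} = \sqrt{\left(1837 - -385\right) - 45} = \sqrt{\left(1837 + 385\right) - 45} = \sqrt{2222 - 45} = \sqrt{2177}$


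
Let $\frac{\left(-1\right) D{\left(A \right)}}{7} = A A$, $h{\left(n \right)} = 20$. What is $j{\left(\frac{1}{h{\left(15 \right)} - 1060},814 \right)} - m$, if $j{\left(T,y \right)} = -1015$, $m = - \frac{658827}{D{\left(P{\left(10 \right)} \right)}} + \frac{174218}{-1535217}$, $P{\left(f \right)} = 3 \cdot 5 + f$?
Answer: $- \frac{7828003197334}{6716574375} \approx -1165.5$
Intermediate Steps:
$P{\left(f \right)} = 15 + f$
$D{\left(A \right)} = - 7 A^{2}$ ($D{\left(A \right)} = - 7 A A = - 7 A^{2}$)
$m = \frac{1010680206709}{6716574375}$ ($m = - \frac{658827}{\left(-7\right) \left(15 + 10\right)^{2}} + \frac{174218}{-1535217} = - \frac{658827}{\left(-7\right) 25^{2}} + 174218 \left(- \frac{1}{1535217}\right) = - \frac{658827}{\left(-7\right) 625} - \frac{174218}{1535217} = - \frac{658827}{-4375} - \frac{174218}{1535217} = \left(-658827\right) \left(- \frac{1}{4375}\right) - \frac{174218}{1535217} = \frac{658827}{4375} - \frac{174218}{1535217} = \frac{1010680206709}{6716574375} \approx 150.48$)
$j{\left(\frac{1}{h{\left(15 \right)} - 1060},814 \right)} - m = -1015 - \frac{1010680206709}{6716574375} = - \frac{7828003197334}{6716574375}$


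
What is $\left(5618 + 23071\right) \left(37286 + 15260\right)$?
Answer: $1507492194$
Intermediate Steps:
$\left(5618 + 23071\right) \left(37286 + 15260\right) = 28689 \cdot 52546 = 1507492194$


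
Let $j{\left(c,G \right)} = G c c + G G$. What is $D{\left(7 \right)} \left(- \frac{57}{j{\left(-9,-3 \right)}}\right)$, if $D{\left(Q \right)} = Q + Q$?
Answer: $\frac{133}{39} \approx 3.4103$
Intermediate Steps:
$D{\left(Q \right)} = 2 Q$
$j{\left(c,G \right)} = G^{2} + G c^{2}$ ($j{\left(c,G \right)} = G c^{2} + G^{2} = G^{2} + G c^{2}$)
$D{\left(7 \right)} \left(- \frac{57}{j{\left(-9,-3 \right)}}\right) = 2 \cdot 7 \left(- \frac{57}{\left(-3\right) \left(-3 + \left(-9\right)^{2}\right)}\right) = 14 \left(- \frac{57}{\left(-3\right) \left(-3 + 81\right)}\right) = 14 \left(- \frac{57}{\left(-3\right) 78}\right) = 14 \left(- \frac{57}{-234}\right) = 14 \left(\left(-57\right) \left(- \frac{1}{234}\right)\right) = 14 \cdot \frac{19}{78} = \frac{133}{39}$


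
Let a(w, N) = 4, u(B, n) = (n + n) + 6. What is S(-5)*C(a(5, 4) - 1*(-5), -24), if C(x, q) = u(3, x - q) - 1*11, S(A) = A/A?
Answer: 61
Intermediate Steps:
S(A) = 1
u(B, n) = 6 + 2*n (u(B, n) = 2*n + 6 = 6 + 2*n)
C(x, q) = -5 - 2*q + 2*x (C(x, q) = (6 + 2*(x - q)) - 1*11 = (6 + (-2*q + 2*x)) - 11 = (6 - 2*q + 2*x) - 11 = -5 - 2*q + 2*x)
S(-5)*C(a(5, 4) - 1*(-5), -24) = 1*(-5 - 2*(-24) + 2*(4 - 1*(-5))) = 1*(-5 + 48 + 2*(4 + 5)) = 1*(-5 + 48 + 2*9) = 1*(-5 + 48 + 18) = 1*61 = 61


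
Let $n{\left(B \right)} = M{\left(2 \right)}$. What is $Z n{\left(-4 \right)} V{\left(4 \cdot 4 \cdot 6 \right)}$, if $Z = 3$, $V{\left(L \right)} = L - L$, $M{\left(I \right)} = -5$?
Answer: $0$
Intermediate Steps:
$V{\left(L \right)} = 0$
$n{\left(B \right)} = -5$
$Z n{\left(-4 \right)} V{\left(4 \cdot 4 \cdot 6 \right)} = 3 \left(-5\right) 0 = \left(-15\right) 0 = 0$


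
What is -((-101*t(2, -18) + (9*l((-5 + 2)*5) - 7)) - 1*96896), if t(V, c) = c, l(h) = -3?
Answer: 95112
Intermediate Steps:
-((-101*t(2, -18) + (9*l((-5 + 2)*5) - 7)) - 1*96896) = -((-101*(-18) + (9*(-3) - 7)) - 1*96896) = -((1818 + (-27 - 7)) - 96896) = -((1818 - 34) - 96896) = -(1784 - 96896) = -1*(-95112) = 95112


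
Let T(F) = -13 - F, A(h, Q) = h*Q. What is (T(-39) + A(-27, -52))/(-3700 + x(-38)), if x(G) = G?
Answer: -715/1869 ≈ -0.38256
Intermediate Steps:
A(h, Q) = Q*h
(T(-39) + A(-27, -52))/(-3700 + x(-38)) = ((-13 - 1*(-39)) - 52*(-27))/(-3700 - 38) = ((-13 + 39) + 1404)/(-3738) = (26 + 1404)*(-1/3738) = 1430*(-1/3738) = -715/1869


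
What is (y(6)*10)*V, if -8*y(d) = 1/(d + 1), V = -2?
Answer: 5/14 ≈ 0.35714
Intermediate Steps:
y(d) = -1/(8*(1 + d)) (y(d) = -1/(8*(d + 1)) = -1/(8*(1 + d)))
(y(6)*10)*V = (-1/(8 + 8*6)*10)*(-2) = (-1/(8 + 48)*10)*(-2) = (-1/56*10)*(-2) = (-1*1/56*10)*(-2) = -1/56*10*(-2) = -5/28*(-2) = 5/14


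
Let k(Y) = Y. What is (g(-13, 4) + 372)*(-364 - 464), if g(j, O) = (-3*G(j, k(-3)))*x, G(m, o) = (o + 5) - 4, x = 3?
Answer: -322920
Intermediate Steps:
G(m, o) = 1 + o (G(m, o) = (5 + o) - 4 = 1 + o)
g(j, O) = 18 (g(j, O) = -3*(1 - 3)*3 = -3*(-2)*3 = 6*3 = 18)
(g(-13, 4) + 372)*(-364 - 464) = (18 + 372)*(-364 - 464) = 390*(-828) = -322920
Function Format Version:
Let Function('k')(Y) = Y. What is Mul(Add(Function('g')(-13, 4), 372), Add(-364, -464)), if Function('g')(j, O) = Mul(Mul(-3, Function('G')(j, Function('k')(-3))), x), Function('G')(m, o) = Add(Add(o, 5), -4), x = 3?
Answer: -322920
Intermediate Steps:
Function('G')(m, o) = Add(1, o) (Function('G')(m, o) = Add(Add(5, o), -4) = Add(1, o))
Function('g')(j, O) = 18 (Function('g')(j, O) = Mul(Mul(-3, Add(1, -3)), 3) = Mul(Mul(-3, -2), 3) = Mul(6, 3) = 18)
Mul(Add(Function('g')(-13, 4), 372), Add(-364, -464)) = Mul(Add(18, 372), Add(-364, -464)) = Mul(390, -828) = -322920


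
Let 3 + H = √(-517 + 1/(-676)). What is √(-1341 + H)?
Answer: √(-908544 + 26*I*√349493)/26 ≈ 0.3101 + 36.662*I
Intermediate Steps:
H = -3 + I*√349493/26 (H = -3 + √(-517 + 1/(-676)) = -3 + √(-517 - 1/676) = -3 + √(-349493/676) = -3 + I*√349493/26 ≈ -3.0 + 22.738*I)
√(-1341 + H) = √(-1341 + (-3 + I*√349493/26)) = √(-1344 + I*√349493/26)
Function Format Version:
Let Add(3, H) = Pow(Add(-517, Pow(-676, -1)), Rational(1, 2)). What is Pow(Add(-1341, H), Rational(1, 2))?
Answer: Mul(Rational(1, 26), Pow(Add(-908544, Mul(26, I, Pow(349493, Rational(1, 2)))), Rational(1, 2))) ≈ Add(0.31010, Mul(36.662, I))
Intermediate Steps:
H = Add(-3, Mul(Rational(1, 26), I, Pow(349493, Rational(1, 2)))) (H = Add(-3, Pow(Add(-517, Pow(-676, -1)), Rational(1, 2))) = Add(-3, Pow(Add(-517, Rational(-1, 676)), Rational(1, 2))) = Add(-3, Pow(Rational(-349493, 676), Rational(1, 2))) = Add(-3, Mul(Rational(1, 26), I, Pow(349493, Rational(1, 2)))) ≈ Add(-3.0000, Mul(22.738, I)))
Pow(Add(-1341, H), Rational(1, 2)) = Pow(Add(-1341, Add(-3, Mul(Rational(1, 26), I, Pow(349493, Rational(1, 2))))), Rational(1, 2)) = Pow(Add(-1344, Mul(Rational(1, 26), I, Pow(349493, Rational(1, 2)))), Rational(1, 2))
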